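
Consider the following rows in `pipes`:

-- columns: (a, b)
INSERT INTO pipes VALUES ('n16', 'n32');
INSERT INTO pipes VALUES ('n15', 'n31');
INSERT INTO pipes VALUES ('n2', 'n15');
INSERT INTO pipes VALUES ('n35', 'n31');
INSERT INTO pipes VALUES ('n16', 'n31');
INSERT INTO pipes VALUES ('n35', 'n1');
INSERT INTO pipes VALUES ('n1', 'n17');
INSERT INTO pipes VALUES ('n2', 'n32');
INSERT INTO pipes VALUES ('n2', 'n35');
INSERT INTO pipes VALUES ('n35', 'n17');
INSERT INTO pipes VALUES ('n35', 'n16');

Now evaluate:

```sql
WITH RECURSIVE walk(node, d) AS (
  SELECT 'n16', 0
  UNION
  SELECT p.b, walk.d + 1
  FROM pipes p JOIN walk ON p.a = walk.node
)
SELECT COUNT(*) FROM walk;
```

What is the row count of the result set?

3

Base: (n16, d=0).
Iteration 1: edges from {n16} -> (n31, d=1), (n32, d=1).
Iteration 2: no outgoing edges from {n31,n32}; recursion stops.
Total rows emitted: 3.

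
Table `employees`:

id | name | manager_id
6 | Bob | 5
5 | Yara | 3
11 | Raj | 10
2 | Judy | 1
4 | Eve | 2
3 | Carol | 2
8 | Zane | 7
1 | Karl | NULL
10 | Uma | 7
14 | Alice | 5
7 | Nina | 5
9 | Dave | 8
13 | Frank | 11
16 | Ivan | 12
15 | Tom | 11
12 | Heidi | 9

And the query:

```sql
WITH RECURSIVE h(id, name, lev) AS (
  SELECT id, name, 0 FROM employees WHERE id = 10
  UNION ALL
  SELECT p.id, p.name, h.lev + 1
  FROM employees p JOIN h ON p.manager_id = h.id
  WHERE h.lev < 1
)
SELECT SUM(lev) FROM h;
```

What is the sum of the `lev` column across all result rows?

1

Base: id=10 (Uma) at lev 0.
Iteration 1: rows with manager_id in {10} -> Raj (id 11, lev 1).
Iteration 2: lev < 1 fails for all current rows; recursion stops.
SUM(lev) = 0 + 1 = 1.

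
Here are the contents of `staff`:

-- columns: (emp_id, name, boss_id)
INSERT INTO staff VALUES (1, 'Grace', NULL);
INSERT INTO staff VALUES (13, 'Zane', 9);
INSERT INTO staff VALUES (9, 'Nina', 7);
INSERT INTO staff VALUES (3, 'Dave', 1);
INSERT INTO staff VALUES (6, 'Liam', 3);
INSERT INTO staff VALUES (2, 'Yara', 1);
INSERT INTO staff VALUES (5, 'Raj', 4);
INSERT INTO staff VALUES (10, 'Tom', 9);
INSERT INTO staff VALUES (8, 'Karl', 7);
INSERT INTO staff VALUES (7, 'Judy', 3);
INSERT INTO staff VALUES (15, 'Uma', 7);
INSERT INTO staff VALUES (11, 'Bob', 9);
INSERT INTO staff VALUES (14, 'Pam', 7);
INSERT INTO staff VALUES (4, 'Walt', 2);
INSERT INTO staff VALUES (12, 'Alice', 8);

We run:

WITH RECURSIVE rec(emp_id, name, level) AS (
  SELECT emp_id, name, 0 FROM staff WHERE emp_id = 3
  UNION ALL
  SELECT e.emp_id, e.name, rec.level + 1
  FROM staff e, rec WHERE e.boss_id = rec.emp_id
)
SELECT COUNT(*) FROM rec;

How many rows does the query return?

11

Base: emp_id=3 (Dave) at level 0.
Iteration 1: rows with boss_id in {3} -> Liam (id 6, level 1), Judy (id 7, level 1).
Iteration 2: rows with boss_id in {6,7} -> Karl (id 8, level 2), Nina (id 9, level 2), Pam (id 14, level 2), Uma (id 15, level 2).
Iteration 3: rows with boss_id in {8,9,14,15} -> Tom (id 10, level 3), Bob (id 11, level 3), Alice (id 12, level 3), Zane (id 13, level 3).
Iteration 4: no rows with boss_id in {10,11,12,13}; recursion stops.
Total rows emitted: 11.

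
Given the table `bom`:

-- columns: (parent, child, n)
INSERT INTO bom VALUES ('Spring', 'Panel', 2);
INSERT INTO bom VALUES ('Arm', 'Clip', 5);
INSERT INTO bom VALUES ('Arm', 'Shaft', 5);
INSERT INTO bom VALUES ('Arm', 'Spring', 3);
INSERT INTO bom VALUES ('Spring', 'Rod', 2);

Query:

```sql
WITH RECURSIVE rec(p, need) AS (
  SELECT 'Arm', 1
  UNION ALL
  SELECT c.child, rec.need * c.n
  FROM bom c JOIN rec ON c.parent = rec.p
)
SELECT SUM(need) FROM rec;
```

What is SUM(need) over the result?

26

Base: (Arm, need=1).
Iteration 1: components of {Arm} -> Clip = 1*5 = 5, Shaft = 1*5 = 5, Spring = 1*3 = 3.
Iteration 2: components of {Clip,Shaft,Spring} -> Panel = 3*2 = 6, Rod = 3*2 = 6.
Iteration 3: no further components; recursion stops.
SUM(need) = 1 + 5 + 3 + 5 + 6 + 6 = 26.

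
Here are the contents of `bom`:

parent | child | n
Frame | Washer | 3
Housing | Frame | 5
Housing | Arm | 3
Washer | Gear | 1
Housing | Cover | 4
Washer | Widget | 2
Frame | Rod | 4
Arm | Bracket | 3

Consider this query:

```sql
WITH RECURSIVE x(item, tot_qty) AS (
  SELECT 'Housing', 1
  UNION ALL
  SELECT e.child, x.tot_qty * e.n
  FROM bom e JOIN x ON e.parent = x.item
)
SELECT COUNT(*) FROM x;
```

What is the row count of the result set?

Base: (Housing, tot_qty=1).
Iteration 1: components of {Housing} -> Arm = 1*3 = 3, Cover = 1*4 = 4, Frame = 1*5 = 5.
Iteration 2: components of {Arm,Cover,Frame} -> Bracket = 3*3 = 9, Rod = 5*4 = 20, Washer = 5*3 = 15.
Iteration 3: components of {Bracket,Rod,Washer} -> Gear = 15*1 = 15, Widget = 15*2 = 30.
Iteration 4: no further components; recursion stops.
Total rows emitted: 9.

9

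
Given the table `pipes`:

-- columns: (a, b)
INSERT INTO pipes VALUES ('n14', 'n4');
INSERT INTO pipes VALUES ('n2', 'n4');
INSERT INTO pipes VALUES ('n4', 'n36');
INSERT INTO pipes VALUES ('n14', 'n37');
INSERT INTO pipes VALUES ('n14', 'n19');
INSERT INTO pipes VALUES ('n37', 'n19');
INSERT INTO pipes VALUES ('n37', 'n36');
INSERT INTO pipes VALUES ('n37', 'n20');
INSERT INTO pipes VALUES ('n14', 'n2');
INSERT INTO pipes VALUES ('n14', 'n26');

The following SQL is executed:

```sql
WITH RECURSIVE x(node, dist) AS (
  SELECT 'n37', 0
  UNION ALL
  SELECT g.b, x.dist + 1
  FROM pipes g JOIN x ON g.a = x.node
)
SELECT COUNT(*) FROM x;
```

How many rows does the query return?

Base: (n37, dist=0).
Iteration 1: edges from {n37} -> (n19, dist=1), (n20, dist=1), (n36, dist=1).
Iteration 2: no outgoing edges from {n19,n20,n36}; recursion stops.
Total rows emitted: 4.

4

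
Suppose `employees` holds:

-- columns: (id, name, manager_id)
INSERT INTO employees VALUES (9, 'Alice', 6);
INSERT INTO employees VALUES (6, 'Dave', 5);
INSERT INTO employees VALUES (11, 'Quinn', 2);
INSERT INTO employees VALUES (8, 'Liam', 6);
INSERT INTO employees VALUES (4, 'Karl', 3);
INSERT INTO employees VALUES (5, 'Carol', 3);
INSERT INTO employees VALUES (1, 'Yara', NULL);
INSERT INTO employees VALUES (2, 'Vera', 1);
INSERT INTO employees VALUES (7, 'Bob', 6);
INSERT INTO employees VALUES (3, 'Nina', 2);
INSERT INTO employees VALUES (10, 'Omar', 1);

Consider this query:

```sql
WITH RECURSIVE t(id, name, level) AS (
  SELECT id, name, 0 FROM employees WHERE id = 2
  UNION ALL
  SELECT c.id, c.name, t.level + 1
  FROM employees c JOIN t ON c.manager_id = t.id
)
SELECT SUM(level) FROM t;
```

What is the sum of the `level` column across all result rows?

21

Base: id=2 (Vera) at level 0.
Iteration 1: rows with manager_id in {2} -> Nina (id 3, level 1), Quinn (id 11, level 1).
Iteration 2: rows with manager_id in {3,11} -> Karl (id 4, level 2), Carol (id 5, level 2).
Iteration 3: rows with manager_id in {4,5} -> Dave (id 6, level 3).
Iteration 4: rows with manager_id in {6} -> Bob (id 7, level 4), Liam (id 8, level 4), Alice (id 9, level 4).
Iteration 5: no rows with manager_id in {7,8,9}; recursion stops.
SUM(level) = 0 + 1 + 1 + 2 + 2 + 3 + 4 + 4 + 4 = 21.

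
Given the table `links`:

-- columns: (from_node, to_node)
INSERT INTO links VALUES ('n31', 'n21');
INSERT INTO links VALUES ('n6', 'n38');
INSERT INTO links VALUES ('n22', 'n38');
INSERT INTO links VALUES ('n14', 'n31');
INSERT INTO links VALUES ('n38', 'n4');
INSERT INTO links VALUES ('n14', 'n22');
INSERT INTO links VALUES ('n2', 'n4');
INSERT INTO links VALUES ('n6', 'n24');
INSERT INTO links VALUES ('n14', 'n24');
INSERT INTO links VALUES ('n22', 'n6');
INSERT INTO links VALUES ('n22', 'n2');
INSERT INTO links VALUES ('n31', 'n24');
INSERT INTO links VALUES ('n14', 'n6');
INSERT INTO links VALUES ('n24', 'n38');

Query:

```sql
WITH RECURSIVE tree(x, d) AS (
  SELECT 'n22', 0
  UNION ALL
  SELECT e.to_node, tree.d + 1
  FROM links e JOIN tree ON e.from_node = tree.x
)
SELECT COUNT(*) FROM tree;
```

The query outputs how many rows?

11

Base: (n22, d=0).
Iteration 1: edges from {n22} -> (n2, d=1), (n38, d=1), (n6, d=1).
Iteration 2: edges from {n2,n38,n6} -> (n24, d=2), (n38, d=2), (n4, d=2) x2. [UNION ALL keeps all 4 new rows, including repeats]
Iteration 3: edges from {n24,n38,n4} -> (n38, d=3), (n4, d=3).
Iteration 4: edges from {n38,n4} -> (n4, d=4).
Iteration 5: no outgoing edges from {n4}; recursion stops.
Total rows emitted: 11.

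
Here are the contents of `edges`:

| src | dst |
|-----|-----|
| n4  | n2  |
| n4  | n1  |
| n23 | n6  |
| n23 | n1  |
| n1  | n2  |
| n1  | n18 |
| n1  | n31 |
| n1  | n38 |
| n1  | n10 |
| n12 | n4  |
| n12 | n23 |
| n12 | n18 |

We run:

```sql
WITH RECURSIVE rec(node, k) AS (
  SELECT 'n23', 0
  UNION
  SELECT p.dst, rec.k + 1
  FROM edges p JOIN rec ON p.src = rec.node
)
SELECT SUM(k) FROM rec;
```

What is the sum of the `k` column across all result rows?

Base: (n23, k=0).
Iteration 1: edges from {n23} -> (n1, k=1), (n6, k=1).
Iteration 2: edges from {n1,n6} -> (n10, k=2), (n18, k=2), (n2, k=2), (n31, k=2), (n38, k=2).
Iteration 3: no outgoing edges from {n10,n18,n2,n31,n38}; recursion stops.
SUM(k) = 0 + 1 + 1 + 2 + 2 + 2 + 2 + 2 = 12.

12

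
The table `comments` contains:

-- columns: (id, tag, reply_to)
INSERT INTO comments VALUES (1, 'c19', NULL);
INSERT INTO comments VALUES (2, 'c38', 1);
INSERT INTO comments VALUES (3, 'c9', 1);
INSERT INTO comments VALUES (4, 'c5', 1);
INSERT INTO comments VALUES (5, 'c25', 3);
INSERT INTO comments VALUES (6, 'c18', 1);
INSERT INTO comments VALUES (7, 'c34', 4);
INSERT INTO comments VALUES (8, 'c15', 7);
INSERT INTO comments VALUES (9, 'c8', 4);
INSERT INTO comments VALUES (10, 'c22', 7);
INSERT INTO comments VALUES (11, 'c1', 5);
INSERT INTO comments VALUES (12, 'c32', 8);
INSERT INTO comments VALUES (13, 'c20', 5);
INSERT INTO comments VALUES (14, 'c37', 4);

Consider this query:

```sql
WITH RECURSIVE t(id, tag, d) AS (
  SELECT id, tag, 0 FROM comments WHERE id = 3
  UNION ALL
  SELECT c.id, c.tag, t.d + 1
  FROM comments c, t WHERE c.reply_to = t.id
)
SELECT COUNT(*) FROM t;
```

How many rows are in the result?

Base: id=3 (c9) at d 0.
Iteration 1: rows with reply_to in {3} -> c25 (id 5, d 1).
Iteration 2: rows with reply_to in {5} -> c1 (id 11, d 2), c20 (id 13, d 2).
Iteration 3: no rows with reply_to in {11,13}; recursion stops.
Total rows emitted: 4.

4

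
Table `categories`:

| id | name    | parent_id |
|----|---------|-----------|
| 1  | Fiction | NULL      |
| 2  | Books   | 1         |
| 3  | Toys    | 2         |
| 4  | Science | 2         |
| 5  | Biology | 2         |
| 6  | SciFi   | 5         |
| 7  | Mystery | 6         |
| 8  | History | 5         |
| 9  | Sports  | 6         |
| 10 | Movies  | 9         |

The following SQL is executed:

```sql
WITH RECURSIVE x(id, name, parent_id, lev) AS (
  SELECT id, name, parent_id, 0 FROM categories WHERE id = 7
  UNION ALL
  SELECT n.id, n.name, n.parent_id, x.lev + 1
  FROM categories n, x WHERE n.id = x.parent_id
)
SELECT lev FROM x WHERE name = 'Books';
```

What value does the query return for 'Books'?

3

Base: id=7 (Mystery), parent_id=6, lev 0.
Iteration 1: join on id=6 -> SciFi (id 6, parent_id=5, lev 1).
Iteration 2: join on id=5 -> Biology (id 5, parent_id=2, lev 2).
Iteration 3: join on id=2 -> Books (id 2, parent_id=1, lev 3).
Iteration 4: join on id=1 -> Fiction (id 1, parent_id=NULL, lev 4).
Iteration 5: parent_id is NULL; no match; recursion stops.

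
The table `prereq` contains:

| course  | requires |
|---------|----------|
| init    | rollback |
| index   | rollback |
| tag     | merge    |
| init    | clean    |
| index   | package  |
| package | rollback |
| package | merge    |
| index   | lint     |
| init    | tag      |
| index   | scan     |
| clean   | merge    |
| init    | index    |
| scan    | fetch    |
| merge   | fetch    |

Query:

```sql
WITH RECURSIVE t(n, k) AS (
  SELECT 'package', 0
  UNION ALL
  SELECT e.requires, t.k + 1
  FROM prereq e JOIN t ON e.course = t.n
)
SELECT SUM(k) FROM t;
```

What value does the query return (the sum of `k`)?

Base: (package, k=0).
Iteration 1: edges from {package} -> (merge, k=1), (rollback, k=1).
Iteration 2: edges from {merge,rollback} -> (fetch, k=2).
Iteration 3: no outgoing edges from {fetch}; recursion stops.
SUM(k) = 0 + 1 + 1 + 2 = 4.

4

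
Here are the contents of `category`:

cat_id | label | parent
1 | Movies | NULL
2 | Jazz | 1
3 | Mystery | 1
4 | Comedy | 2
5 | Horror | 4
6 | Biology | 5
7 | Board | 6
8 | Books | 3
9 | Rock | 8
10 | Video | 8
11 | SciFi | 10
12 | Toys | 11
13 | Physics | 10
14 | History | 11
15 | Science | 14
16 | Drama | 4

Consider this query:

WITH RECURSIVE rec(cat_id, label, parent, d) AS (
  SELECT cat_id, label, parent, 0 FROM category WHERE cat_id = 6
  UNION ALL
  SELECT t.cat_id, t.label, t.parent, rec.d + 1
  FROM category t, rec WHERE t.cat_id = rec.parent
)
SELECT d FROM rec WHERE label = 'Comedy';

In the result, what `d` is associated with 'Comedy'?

2

Base: cat_id=6 (Biology), parent=5, d 0.
Iteration 1: join on cat_id=5 -> Horror (id 5, parent=4, d 1).
Iteration 2: join on cat_id=4 -> Comedy (id 4, parent=2, d 2).
Iteration 3: join on cat_id=2 -> Jazz (id 2, parent=1, d 3).
Iteration 4: join on cat_id=1 -> Movies (id 1, parent=NULL, d 4).
Iteration 5: parent is NULL; no match; recursion stops.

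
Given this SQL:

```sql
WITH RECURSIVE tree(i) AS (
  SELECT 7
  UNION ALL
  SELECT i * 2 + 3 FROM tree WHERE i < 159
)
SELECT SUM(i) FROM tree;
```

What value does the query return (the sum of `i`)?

Base: i=7.
Iteration 1: 7 < 159 holds -> i = 7 * 2 + 3 = 17.
Iteration 2: 17 < 159 holds -> i = 17 * 2 + 3 = 37.
Iteration 3: 37 < 159 holds -> i = 37 * 2 + 3 = 77.
Iteration 4: 77 < 159 holds -> i = 77 * 2 + 3 = 157.
Iteration 5: 157 < 159 holds -> i = 157 * 2 + 3 = 317.
Iteration 6: 317 < 159 fails; recursion stops.
SUM(i) = 7 + 17 + 37 + 77 + 157 + 317 = 612.

612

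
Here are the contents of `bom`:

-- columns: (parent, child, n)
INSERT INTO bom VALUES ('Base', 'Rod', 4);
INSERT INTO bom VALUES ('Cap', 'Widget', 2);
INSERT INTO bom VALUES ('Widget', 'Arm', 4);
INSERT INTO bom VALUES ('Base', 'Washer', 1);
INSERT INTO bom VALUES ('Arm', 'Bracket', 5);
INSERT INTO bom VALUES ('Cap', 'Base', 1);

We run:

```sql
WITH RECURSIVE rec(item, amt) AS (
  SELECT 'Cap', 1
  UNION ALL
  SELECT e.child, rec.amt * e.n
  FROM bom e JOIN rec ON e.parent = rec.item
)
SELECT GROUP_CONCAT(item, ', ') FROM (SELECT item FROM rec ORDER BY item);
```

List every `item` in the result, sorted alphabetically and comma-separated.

Base: (Cap, amt=1).
Iteration 1: components of {Cap} -> Base = 1*1 = 1, Widget = 1*2 = 2.
Iteration 2: components of {Base,Widget} -> Arm = 2*4 = 8, Rod = 1*4 = 4, Washer = 1*1 = 1.
Iteration 3: components of {Arm,Rod,Washer} -> Bracket = 8*5 = 40.
Iteration 4: no further components; recursion stops.

Arm, Base, Bracket, Cap, Rod, Washer, Widget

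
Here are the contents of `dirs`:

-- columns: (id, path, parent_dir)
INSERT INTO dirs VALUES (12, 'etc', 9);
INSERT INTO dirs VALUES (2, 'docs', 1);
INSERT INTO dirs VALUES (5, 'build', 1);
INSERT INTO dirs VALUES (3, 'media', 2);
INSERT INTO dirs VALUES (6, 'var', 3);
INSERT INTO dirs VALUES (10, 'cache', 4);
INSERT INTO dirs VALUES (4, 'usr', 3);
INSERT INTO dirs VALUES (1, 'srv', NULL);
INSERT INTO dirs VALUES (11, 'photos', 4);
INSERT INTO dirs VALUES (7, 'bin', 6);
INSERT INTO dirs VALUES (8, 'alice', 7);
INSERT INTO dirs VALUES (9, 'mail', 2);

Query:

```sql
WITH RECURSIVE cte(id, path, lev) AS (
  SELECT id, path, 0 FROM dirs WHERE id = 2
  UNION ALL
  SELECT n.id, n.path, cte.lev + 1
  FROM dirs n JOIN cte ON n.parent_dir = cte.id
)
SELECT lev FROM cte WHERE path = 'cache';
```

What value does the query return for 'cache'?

Base: id=2 (docs) at lev 0.
Iteration 1: rows with parent_dir in {2} -> media (id 3, lev 1), mail (id 9, lev 1).
Iteration 2: rows with parent_dir in {3,9} -> usr (id 4, lev 2), var (id 6, lev 2), etc (id 12, lev 2).
Iteration 3: rows with parent_dir in {4,6,12} -> bin (id 7, lev 3), cache (id 10, lev 3), photos (id 11, lev 3).
Iteration 4: rows with parent_dir in {7,10,11} -> alice (id 8, lev 4).
Iteration 5: no rows with parent_dir in {8}; recursion stops.

3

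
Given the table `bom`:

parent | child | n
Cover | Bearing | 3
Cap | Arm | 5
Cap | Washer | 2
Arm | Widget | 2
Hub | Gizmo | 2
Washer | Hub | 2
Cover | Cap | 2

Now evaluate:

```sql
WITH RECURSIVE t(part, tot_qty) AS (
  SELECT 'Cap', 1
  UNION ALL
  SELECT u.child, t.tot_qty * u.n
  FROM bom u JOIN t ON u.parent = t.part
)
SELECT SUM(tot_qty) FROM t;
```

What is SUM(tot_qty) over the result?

30

Base: (Cap, tot_qty=1).
Iteration 1: components of {Cap} -> Arm = 1*5 = 5, Washer = 1*2 = 2.
Iteration 2: components of {Arm,Washer} -> Hub = 2*2 = 4, Widget = 5*2 = 10.
Iteration 3: components of {Hub,Widget} -> Gizmo = 4*2 = 8.
Iteration 4: no further components; recursion stops.
SUM(tot_qty) = 1 + 2 + 5 + 4 + 10 + 8 = 30.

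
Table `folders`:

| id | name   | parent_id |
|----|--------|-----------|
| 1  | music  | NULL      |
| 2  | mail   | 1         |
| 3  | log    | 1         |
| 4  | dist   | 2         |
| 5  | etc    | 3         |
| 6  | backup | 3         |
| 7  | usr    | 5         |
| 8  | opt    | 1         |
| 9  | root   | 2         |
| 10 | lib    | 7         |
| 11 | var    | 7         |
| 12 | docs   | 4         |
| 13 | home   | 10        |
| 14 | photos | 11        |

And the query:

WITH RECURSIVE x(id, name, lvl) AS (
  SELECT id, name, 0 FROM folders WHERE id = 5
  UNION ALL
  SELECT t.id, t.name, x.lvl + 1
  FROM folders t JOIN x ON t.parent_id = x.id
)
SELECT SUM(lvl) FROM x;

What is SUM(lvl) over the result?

Base: id=5 (etc) at lvl 0.
Iteration 1: rows with parent_id in {5} -> usr (id 7, lvl 1).
Iteration 2: rows with parent_id in {7} -> lib (id 10, lvl 2), var (id 11, lvl 2).
Iteration 3: rows with parent_id in {10,11} -> home (id 13, lvl 3), photos (id 14, lvl 3).
Iteration 4: no rows with parent_id in {13,14}; recursion stops.
SUM(lvl) = 0 + 1 + 2 + 2 + 3 + 3 = 11.

11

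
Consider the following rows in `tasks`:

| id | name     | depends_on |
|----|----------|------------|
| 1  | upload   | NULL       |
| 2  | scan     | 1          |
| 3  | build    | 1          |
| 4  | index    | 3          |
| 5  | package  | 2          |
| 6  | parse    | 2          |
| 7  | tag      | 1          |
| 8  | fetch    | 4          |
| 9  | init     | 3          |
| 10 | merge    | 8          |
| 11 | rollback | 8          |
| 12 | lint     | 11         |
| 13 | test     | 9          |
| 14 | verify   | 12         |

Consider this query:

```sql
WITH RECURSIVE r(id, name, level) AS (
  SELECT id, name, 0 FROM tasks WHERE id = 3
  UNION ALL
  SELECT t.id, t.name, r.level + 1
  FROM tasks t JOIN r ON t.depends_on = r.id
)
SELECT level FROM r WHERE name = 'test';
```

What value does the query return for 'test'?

2

Base: id=3 (build) at level 0.
Iteration 1: rows with depends_on in {3} -> index (id 4, level 1), init (id 9, level 1).
Iteration 2: rows with depends_on in {4,9} -> fetch (id 8, level 2), test (id 13, level 2).
Iteration 3: rows with depends_on in {8,13} -> merge (id 10, level 3), rollback (id 11, level 3).
Iteration 4: rows with depends_on in {10,11} -> lint (id 12, level 4).
Iteration 5: rows with depends_on in {12} -> verify (id 14, level 5).
Iteration 6: no rows with depends_on in {14}; recursion stops.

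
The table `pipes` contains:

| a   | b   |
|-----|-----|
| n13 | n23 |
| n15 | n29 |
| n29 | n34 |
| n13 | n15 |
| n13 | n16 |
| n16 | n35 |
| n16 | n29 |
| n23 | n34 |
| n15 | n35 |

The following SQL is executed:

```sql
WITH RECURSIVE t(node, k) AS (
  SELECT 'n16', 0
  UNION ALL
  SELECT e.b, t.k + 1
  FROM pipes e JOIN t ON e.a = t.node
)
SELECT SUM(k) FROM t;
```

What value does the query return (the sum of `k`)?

Base: (n16, k=0).
Iteration 1: edges from {n16} -> (n29, k=1), (n35, k=1).
Iteration 2: edges from {n29,n35} -> (n34, k=2).
Iteration 3: no outgoing edges from {n34}; recursion stops.
SUM(k) = 0 + 1 + 1 + 2 = 4.

4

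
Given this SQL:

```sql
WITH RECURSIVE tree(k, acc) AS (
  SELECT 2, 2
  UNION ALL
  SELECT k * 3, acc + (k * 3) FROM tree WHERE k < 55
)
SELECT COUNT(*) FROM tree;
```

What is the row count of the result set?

Base: k=2, acc=2.
Iteration 1: 2 < 55 holds -> k = 2 * 3 = 6, acc = 2 + 6 = 8.
Iteration 2: 6 < 55 holds -> k = 6 * 3 = 18, acc = 8 + 18 = 26.
Iteration 3: 18 < 55 holds -> k = 18 * 3 = 54, acc = 26 + 54 = 80.
Iteration 4: 54 < 55 holds -> k = 54 * 3 = 162, acc = 80 + 162 = 242.
Iteration 5: 162 < 55 fails; recursion stops.
Total rows emitted: 5.

5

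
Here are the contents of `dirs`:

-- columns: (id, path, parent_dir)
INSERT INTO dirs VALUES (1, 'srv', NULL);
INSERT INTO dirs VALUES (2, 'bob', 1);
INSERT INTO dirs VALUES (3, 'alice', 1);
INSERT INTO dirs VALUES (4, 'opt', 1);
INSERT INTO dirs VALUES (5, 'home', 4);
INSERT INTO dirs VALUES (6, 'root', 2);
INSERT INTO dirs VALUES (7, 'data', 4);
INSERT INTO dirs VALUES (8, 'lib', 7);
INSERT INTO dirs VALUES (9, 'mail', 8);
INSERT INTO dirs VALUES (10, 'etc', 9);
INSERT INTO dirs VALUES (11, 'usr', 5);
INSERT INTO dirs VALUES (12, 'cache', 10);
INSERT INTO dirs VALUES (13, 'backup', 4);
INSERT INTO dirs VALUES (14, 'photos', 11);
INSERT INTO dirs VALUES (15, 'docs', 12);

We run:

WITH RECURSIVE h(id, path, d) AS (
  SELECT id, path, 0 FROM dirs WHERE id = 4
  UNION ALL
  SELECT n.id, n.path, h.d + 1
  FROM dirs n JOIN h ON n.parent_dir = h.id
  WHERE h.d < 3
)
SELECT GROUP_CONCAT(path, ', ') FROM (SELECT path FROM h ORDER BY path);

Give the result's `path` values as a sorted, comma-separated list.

Base: id=4 (opt) at d 0.
Iteration 1: rows with parent_dir in {4} -> home (id 5, d 1), data (id 7, d 1), backup (id 13, d 1).
Iteration 2: rows with parent_dir in {5,7,13} -> lib (id 8, d 2), usr (id 11, d 2).
Iteration 3: rows with parent_dir in {8,11} -> mail (id 9, d 3), photos (id 14, d 3).
Iteration 4: d < 3 fails for all current rows; recursion stops.

backup, data, home, lib, mail, opt, photos, usr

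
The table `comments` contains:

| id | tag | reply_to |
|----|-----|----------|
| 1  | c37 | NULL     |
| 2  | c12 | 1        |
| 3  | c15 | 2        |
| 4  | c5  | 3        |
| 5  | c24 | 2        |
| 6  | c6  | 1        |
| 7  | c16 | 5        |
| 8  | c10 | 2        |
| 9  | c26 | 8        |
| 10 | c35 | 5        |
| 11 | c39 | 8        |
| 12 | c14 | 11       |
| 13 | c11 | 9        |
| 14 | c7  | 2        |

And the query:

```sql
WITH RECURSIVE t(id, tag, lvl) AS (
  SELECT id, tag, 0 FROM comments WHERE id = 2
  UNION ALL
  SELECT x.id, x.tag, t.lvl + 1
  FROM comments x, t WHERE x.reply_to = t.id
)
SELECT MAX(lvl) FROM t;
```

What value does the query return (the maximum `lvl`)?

3

Base: id=2 (c12) at lvl 0.
Iteration 1: rows with reply_to in {2} -> c15 (id 3, lvl 1), c24 (id 5, lvl 1), c10 (id 8, lvl 1), c7 (id 14, lvl 1).
Iteration 2: rows with reply_to in {3,5,8,14} -> c5 (id 4, lvl 2), c16 (id 7, lvl 2), c26 (id 9, lvl 2), c35 (id 10, lvl 2), c39 (id 11, lvl 2).
Iteration 3: rows with reply_to in {4,7,9,10,11} -> c14 (id 12, lvl 3), c11 (id 13, lvl 3).
Iteration 4: no rows with reply_to in {12,13}; recursion stops.
lvl values: 0, 1, 1, 1, 1, 2, 2, 2, 2, 2, 3, 3; the maximum is 3.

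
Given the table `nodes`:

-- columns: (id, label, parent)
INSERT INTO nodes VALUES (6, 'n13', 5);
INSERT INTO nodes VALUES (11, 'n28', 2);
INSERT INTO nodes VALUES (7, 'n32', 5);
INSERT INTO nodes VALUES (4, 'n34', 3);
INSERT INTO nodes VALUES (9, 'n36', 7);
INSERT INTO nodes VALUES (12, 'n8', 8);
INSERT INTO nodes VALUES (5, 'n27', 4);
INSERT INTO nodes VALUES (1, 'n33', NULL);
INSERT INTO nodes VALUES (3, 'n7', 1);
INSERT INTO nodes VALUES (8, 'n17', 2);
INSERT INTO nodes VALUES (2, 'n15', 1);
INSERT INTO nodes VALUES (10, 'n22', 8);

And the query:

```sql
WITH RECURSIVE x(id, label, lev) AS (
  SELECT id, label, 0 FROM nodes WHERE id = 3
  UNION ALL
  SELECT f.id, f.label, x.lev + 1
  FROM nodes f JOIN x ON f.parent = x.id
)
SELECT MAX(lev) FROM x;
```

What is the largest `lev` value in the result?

Base: id=3 (n7) at lev 0.
Iteration 1: rows with parent in {3} -> n34 (id 4, lev 1).
Iteration 2: rows with parent in {4} -> n27 (id 5, lev 2).
Iteration 3: rows with parent in {5} -> n13 (id 6, lev 3), n32 (id 7, lev 3).
Iteration 4: rows with parent in {6,7} -> n36 (id 9, lev 4).
Iteration 5: no rows with parent in {9}; recursion stops.
lev values: 0, 1, 2, 3, 3, 4; the maximum is 4.

4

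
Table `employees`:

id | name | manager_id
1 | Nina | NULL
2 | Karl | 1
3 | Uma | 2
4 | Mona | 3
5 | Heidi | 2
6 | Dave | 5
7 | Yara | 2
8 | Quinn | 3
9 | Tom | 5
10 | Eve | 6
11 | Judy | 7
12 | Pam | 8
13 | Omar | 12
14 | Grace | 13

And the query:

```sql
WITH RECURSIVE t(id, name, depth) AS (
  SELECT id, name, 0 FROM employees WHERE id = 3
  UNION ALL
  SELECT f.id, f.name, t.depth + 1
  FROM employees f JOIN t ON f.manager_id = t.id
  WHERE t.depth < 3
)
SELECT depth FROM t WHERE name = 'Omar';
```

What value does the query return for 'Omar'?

Base: id=3 (Uma) at depth 0.
Iteration 1: rows with manager_id in {3} -> Mona (id 4, depth 1), Quinn (id 8, depth 1).
Iteration 2: rows with manager_id in {4,8} -> Pam (id 12, depth 2).
Iteration 3: rows with manager_id in {12} -> Omar (id 13, depth 3).
Iteration 4: depth < 3 fails for all current rows; recursion stops.

3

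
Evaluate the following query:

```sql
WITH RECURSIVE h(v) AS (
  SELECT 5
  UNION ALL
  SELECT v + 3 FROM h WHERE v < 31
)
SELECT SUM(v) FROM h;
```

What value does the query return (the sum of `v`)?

185

Base: v=5.
Iteration 1: 5 < 31 holds -> v = 5 + 3 = 8.
Iteration 2: 8 < 31 holds -> v = 8 + 3 = 11.
Iteration 3: 11 < 31 holds -> v = 11 + 3 = 14.
Iteration 4: 14 < 31 holds -> v = 14 + 3 = 17.
Iteration 5: 17 < 31 holds -> v = 17 + 3 = 20.
Iteration 6: 20 < 31 holds -> v = 20 + 3 = 23.
Iteration 7: 23 < 31 holds -> v = 23 + 3 = 26.
Iteration 8: 26 < 31 holds -> v = 26 + 3 = 29.
Iteration 9: 29 < 31 holds -> v = 29 + 3 = 32.
Iteration 10: 32 < 31 fails; recursion stops.
SUM(v) = 5 + 8 + 11 + 14 + 17 + 20 + 23 + 26 + 29 + 32 = 185.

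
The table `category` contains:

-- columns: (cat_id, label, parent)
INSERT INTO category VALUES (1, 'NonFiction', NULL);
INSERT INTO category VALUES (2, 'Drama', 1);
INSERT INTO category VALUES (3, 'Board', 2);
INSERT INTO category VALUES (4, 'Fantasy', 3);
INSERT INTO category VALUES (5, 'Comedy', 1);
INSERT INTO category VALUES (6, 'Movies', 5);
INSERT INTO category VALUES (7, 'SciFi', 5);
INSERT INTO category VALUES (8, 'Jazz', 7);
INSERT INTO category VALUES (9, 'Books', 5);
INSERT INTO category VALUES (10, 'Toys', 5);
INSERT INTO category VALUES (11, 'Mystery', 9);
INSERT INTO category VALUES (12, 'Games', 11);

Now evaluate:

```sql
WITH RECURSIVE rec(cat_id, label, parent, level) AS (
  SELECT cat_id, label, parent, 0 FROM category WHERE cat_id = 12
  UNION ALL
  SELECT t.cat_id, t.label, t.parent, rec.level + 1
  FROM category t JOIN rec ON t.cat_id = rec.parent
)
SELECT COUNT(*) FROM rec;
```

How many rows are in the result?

Base: cat_id=12 (Games), parent=11, level 0.
Iteration 1: join on cat_id=11 -> Mystery (id 11, parent=9, level 1).
Iteration 2: join on cat_id=9 -> Books (id 9, parent=5, level 2).
Iteration 3: join on cat_id=5 -> Comedy (id 5, parent=1, level 3).
Iteration 4: join on cat_id=1 -> NonFiction (id 1, parent=NULL, level 4).
Iteration 5: parent is NULL; no match; recursion stops.
Total rows emitted: 5.

5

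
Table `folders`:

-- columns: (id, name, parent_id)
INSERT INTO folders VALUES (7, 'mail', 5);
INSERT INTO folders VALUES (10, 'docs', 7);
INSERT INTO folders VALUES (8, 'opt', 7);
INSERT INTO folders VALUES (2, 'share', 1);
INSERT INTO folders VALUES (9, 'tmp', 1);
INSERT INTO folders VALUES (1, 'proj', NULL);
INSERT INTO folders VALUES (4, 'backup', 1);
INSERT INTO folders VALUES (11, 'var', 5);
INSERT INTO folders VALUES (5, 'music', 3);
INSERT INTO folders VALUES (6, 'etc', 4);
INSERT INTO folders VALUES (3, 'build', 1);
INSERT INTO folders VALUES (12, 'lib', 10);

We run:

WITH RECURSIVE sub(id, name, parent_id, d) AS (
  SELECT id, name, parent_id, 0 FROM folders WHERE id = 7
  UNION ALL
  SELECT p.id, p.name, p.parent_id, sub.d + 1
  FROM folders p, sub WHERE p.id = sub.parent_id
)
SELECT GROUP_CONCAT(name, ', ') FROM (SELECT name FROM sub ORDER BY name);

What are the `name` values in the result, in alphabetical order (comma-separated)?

build, mail, music, proj

Base: id=7 (mail), parent_id=5, d 0.
Iteration 1: join on id=5 -> music (id 5, parent_id=3, d 1).
Iteration 2: join on id=3 -> build (id 3, parent_id=1, d 2).
Iteration 3: join on id=1 -> proj (id 1, parent_id=NULL, d 3).
Iteration 4: parent_id is NULL; no match; recursion stops.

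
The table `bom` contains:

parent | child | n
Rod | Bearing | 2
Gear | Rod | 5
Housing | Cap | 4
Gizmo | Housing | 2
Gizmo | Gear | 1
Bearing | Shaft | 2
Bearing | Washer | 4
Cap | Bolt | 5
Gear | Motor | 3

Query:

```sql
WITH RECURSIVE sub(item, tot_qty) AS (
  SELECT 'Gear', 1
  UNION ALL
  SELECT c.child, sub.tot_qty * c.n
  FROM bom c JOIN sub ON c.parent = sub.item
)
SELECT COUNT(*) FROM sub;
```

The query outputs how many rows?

Base: (Gear, tot_qty=1).
Iteration 1: components of {Gear} -> Motor = 1*3 = 3, Rod = 1*5 = 5.
Iteration 2: components of {Motor,Rod} -> Bearing = 5*2 = 10.
Iteration 3: components of {Bearing} -> Shaft = 10*2 = 20, Washer = 10*4 = 40.
Iteration 4: no further components; recursion stops.
Total rows emitted: 6.

6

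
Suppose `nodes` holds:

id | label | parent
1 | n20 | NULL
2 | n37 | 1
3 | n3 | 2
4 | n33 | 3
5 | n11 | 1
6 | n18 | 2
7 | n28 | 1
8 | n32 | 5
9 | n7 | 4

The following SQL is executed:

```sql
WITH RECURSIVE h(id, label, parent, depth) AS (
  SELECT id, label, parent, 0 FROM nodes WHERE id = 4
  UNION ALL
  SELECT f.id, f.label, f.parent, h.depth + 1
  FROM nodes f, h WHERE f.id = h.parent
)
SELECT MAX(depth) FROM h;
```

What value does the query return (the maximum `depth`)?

3

Base: id=4 (n33), parent=3, depth 0.
Iteration 1: join on id=3 -> n3 (id 3, parent=2, depth 1).
Iteration 2: join on id=2 -> n37 (id 2, parent=1, depth 2).
Iteration 3: join on id=1 -> n20 (id 1, parent=NULL, depth 3).
Iteration 4: parent is NULL; no match; recursion stops.
depth values: 0, 1, 2, 3; the maximum is 3.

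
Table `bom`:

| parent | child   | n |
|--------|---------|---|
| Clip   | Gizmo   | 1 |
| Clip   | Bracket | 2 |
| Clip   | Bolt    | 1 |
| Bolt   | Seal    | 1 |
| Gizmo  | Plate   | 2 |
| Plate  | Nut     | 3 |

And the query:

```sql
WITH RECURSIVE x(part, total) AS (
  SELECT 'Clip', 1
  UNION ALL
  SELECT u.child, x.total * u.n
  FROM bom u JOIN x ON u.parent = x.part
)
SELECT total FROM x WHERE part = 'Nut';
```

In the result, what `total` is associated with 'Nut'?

Base: (Clip, total=1).
Iteration 1: components of {Clip} -> Bolt = 1*1 = 1, Bracket = 1*2 = 2, Gizmo = 1*1 = 1.
Iteration 2: components of {Bolt,Bracket,Gizmo} -> Plate = 1*2 = 2, Seal = 1*1 = 1.
Iteration 3: components of {Plate,Seal} -> Nut = 2*3 = 6.
Iteration 4: no further components; recursion stops.

6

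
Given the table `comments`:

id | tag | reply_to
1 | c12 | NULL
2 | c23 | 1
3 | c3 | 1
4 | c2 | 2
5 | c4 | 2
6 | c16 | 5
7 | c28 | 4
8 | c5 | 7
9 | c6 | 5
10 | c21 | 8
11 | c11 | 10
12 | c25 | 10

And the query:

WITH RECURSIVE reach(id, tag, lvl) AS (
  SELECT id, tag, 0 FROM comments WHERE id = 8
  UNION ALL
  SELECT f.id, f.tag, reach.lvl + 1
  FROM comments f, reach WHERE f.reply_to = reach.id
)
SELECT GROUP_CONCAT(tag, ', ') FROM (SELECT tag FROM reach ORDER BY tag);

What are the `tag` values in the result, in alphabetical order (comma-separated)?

Base: id=8 (c5) at lvl 0.
Iteration 1: rows with reply_to in {8} -> c21 (id 10, lvl 1).
Iteration 2: rows with reply_to in {10} -> c11 (id 11, lvl 2), c25 (id 12, lvl 2).
Iteration 3: no rows with reply_to in {11,12}; recursion stops.

c11, c21, c25, c5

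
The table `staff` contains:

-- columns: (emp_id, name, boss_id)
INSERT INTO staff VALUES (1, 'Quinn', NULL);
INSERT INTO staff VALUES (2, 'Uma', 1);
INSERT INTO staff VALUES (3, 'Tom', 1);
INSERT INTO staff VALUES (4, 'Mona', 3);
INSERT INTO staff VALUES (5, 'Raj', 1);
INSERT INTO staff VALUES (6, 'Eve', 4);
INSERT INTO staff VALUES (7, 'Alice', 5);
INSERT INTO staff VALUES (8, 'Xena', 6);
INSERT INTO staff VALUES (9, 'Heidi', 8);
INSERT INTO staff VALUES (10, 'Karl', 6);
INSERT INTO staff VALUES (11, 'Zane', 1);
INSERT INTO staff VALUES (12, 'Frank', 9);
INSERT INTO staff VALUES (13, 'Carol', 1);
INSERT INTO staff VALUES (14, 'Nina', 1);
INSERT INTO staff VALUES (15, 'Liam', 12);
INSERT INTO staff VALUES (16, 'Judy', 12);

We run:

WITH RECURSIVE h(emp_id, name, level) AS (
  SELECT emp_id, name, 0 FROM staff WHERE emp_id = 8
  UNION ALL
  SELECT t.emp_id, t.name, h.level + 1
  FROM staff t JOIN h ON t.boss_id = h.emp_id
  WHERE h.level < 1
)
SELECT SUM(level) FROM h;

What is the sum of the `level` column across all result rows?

1

Base: emp_id=8 (Xena) at level 0.
Iteration 1: rows with boss_id in {8} -> Heidi (id 9, level 1).
Iteration 2: level < 1 fails for all current rows; recursion stops.
SUM(level) = 0 + 1 = 1.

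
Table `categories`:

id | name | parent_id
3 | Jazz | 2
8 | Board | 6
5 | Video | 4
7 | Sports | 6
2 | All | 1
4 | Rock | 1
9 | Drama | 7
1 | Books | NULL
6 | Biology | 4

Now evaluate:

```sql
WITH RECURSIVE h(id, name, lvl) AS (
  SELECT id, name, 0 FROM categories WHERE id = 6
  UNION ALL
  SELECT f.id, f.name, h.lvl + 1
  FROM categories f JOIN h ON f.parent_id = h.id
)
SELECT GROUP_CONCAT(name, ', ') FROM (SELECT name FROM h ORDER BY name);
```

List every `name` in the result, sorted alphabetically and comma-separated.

Base: id=6 (Biology) at lvl 0.
Iteration 1: rows with parent_id in {6} -> Sports (id 7, lvl 1), Board (id 8, lvl 1).
Iteration 2: rows with parent_id in {7,8} -> Drama (id 9, lvl 2).
Iteration 3: no rows with parent_id in {9}; recursion stops.

Biology, Board, Drama, Sports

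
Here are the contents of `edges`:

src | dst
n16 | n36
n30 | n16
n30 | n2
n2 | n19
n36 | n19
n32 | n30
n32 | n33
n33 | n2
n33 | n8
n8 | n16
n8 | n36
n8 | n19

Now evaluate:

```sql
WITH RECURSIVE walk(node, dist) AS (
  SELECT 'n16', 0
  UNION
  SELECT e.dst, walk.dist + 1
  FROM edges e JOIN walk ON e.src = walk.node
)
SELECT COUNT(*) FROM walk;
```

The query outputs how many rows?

Base: (n16, dist=0).
Iteration 1: edges from {n16} -> (n36, dist=1).
Iteration 2: edges from {n36} -> (n19, dist=2).
Iteration 3: no outgoing edges from {n19}; recursion stops.
Total rows emitted: 3.

3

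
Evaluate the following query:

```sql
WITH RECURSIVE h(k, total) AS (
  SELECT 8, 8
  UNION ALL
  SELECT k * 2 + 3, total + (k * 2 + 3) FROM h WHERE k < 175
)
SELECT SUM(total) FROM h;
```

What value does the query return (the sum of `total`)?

1257

Base: k=8, total=8.
Iteration 1: 8 < 175 holds -> k = 8 * 2 + 3 = 19, total = 8 + 19 = 27.
Iteration 2: 19 < 175 holds -> k = 19 * 2 + 3 = 41, total = 27 + 41 = 68.
Iteration 3: 41 < 175 holds -> k = 41 * 2 + 3 = 85, total = 68 + 85 = 153.
Iteration 4: 85 < 175 holds -> k = 85 * 2 + 3 = 173, total = 153 + 173 = 326.
Iteration 5: 173 < 175 holds -> k = 173 * 2 + 3 = 349, total = 326 + 349 = 675.
Iteration 6: 349 < 175 fails; recursion stops.
SUM(total) = 8 + 27 + 68 + 153 + 326 + 675 = 1257.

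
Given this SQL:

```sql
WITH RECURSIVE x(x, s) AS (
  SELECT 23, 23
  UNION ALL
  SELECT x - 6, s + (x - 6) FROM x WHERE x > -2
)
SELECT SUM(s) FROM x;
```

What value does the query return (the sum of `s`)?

Base: x=23, s=23.
Iteration 1: 23 > -2 holds -> x = 23 - 6 = 17, s = 23 + 17 = 40.
Iteration 2: 17 > -2 holds -> x = 17 - 6 = 11, s = 40 + 11 = 51.
Iteration 3: 11 > -2 holds -> x = 11 - 6 = 5, s = 51 + 5 = 56.
Iteration 4: 5 > -2 holds -> x = 5 - 6 = -1, s = 56 + -1 = 55.
Iteration 5: -1 > -2 holds -> x = -1 - 6 = -7, s = 55 + -7 = 48.
Iteration 6: -7 > -2 fails; recursion stops.
SUM(s) = 23 + 40 + 51 + 56 + 55 + 48 = 273.

273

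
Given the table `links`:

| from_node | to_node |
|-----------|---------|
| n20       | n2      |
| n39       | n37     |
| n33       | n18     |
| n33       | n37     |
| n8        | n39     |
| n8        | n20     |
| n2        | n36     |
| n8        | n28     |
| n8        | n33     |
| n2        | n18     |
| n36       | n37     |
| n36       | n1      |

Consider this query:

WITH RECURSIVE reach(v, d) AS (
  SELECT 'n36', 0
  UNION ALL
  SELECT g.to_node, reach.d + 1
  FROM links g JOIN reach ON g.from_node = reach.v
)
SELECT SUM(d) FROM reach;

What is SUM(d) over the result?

Base: (n36, d=0).
Iteration 1: edges from {n36} -> (n1, d=1), (n37, d=1).
Iteration 2: no outgoing edges from {n1,n37}; recursion stops.
SUM(d) = 0 + 1 + 1 = 2.

2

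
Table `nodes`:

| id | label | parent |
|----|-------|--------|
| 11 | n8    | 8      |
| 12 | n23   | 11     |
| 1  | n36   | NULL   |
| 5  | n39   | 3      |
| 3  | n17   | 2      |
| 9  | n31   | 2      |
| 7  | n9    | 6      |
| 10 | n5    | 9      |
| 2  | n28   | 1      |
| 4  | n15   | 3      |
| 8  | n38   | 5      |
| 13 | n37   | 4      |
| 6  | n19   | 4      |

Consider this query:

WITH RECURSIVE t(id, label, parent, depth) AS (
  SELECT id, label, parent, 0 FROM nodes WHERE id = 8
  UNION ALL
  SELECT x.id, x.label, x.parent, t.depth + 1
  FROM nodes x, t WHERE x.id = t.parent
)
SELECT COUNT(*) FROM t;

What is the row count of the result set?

Base: id=8 (n38), parent=5, depth 0.
Iteration 1: join on id=5 -> n39 (id 5, parent=3, depth 1).
Iteration 2: join on id=3 -> n17 (id 3, parent=2, depth 2).
Iteration 3: join on id=2 -> n28 (id 2, parent=1, depth 3).
Iteration 4: join on id=1 -> n36 (id 1, parent=NULL, depth 4).
Iteration 5: parent is NULL; no match; recursion stops.
Total rows emitted: 5.

5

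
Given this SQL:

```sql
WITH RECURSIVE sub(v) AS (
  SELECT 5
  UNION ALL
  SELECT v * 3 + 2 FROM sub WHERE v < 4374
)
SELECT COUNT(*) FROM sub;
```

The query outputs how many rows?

8

Base: v=5.
Iteration 1: 5 < 4374 holds -> v = 5 * 3 + 2 = 17.
Iteration 2: 17 < 4374 holds -> v = 17 * 3 + 2 = 53.
Iteration 3: 53 < 4374 holds -> v = 53 * 3 + 2 = 161.
Iteration 4: 161 < 4374 holds -> v = 161 * 3 + 2 = 485.
Iteration 5: 485 < 4374 holds -> v = 485 * 3 + 2 = 1457.
Iteration 6: 1457 < 4374 holds -> v = 1457 * 3 + 2 = 4373.
Iteration 7: 4373 < 4374 holds -> v = 4373 * 3 + 2 = 13121.
Iteration 8: 13121 < 4374 fails; recursion stops.
Total rows emitted: 8.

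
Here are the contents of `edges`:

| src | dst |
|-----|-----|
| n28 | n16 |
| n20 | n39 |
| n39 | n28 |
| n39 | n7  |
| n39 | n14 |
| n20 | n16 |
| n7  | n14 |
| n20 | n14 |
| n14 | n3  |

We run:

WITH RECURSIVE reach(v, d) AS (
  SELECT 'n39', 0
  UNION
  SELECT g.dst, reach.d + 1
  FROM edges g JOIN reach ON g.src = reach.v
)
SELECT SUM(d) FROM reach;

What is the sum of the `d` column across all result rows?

12

Base: (n39, d=0).
Iteration 1: edges from {n39} -> (n14, d=1), (n28, d=1), (n7, d=1).
Iteration 2: edges from {n14,n28,n7} -> (n14, d=2), (n16, d=2), (n3, d=2).
Iteration 3: edges from {n14,n16,n3} -> (n3, d=3).
Iteration 4: no outgoing edges from {n3}; recursion stops.
SUM(d) = 0 + 1 + 1 + 1 + 2 + 2 + 2 + 3 = 12.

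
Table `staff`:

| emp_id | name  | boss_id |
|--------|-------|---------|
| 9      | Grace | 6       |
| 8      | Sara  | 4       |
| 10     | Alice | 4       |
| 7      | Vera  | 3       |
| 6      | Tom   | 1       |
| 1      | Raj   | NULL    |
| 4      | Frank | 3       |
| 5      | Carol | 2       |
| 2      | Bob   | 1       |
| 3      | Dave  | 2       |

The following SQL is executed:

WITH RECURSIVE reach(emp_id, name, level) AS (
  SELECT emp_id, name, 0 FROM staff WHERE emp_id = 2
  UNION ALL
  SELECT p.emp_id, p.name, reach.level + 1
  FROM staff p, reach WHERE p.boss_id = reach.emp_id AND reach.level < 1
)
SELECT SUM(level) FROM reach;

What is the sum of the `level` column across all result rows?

Base: emp_id=2 (Bob) at level 0.
Iteration 1: rows with boss_id in {2} -> Dave (id 3, level 1), Carol (id 5, level 1).
Iteration 2: level < 1 fails for all current rows; recursion stops.
SUM(level) = 0 + 1 + 1 = 2.

2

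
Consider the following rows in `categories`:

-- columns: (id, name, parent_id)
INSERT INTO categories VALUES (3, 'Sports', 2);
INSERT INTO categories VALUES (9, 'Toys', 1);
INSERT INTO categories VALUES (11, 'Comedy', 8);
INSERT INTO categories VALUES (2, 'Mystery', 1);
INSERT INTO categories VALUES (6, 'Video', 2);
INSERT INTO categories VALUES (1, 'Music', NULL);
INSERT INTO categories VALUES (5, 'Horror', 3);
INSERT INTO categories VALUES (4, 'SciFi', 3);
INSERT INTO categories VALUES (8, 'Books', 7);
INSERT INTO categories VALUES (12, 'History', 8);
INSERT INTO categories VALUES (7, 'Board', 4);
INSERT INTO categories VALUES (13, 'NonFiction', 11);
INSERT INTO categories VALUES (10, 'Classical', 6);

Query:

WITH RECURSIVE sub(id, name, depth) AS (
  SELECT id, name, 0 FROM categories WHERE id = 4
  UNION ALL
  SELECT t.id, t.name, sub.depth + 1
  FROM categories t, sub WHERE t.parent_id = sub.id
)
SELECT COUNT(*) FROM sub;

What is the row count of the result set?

Base: id=4 (SciFi) at depth 0.
Iteration 1: rows with parent_id in {4} -> Board (id 7, depth 1).
Iteration 2: rows with parent_id in {7} -> Books (id 8, depth 2).
Iteration 3: rows with parent_id in {8} -> Comedy (id 11, depth 3), History (id 12, depth 3).
Iteration 4: rows with parent_id in {11,12} -> NonFiction (id 13, depth 4).
Iteration 5: no rows with parent_id in {13}; recursion stops.
Total rows emitted: 6.

6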